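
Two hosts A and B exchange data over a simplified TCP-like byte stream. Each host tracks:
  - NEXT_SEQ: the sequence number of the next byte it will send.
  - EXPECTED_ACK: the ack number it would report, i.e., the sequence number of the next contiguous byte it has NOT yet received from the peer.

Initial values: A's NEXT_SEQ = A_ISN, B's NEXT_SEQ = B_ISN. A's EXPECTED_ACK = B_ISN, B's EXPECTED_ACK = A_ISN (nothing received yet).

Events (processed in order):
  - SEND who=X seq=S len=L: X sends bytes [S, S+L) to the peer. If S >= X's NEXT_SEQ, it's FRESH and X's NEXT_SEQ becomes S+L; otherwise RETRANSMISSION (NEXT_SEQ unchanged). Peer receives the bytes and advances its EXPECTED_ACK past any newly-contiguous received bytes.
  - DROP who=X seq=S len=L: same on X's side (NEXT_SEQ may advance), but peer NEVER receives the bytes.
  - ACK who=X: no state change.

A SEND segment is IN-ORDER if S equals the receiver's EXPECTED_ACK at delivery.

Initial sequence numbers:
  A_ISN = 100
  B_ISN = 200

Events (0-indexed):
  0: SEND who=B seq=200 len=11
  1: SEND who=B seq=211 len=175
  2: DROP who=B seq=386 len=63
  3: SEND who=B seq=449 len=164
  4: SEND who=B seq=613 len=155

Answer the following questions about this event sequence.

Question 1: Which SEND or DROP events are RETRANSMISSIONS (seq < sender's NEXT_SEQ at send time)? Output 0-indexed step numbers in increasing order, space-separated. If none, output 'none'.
Answer: none

Derivation:
Step 0: SEND seq=200 -> fresh
Step 1: SEND seq=211 -> fresh
Step 2: DROP seq=386 -> fresh
Step 3: SEND seq=449 -> fresh
Step 4: SEND seq=613 -> fresh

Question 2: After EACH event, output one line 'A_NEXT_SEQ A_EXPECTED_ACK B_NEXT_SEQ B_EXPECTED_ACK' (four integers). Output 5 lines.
100 211 211 100
100 386 386 100
100 386 449 100
100 386 613 100
100 386 768 100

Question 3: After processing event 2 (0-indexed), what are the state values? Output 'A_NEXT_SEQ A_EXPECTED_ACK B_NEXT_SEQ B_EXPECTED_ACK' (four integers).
After event 0: A_seq=100 A_ack=211 B_seq=211 B_ack=100
After event 1: A_seq=100 A_ack=386 B_seq=386 B_ack=100
After event 2: A_seq=100 A_ack=386 B_seq=449 B_ack=100

100 386 449 100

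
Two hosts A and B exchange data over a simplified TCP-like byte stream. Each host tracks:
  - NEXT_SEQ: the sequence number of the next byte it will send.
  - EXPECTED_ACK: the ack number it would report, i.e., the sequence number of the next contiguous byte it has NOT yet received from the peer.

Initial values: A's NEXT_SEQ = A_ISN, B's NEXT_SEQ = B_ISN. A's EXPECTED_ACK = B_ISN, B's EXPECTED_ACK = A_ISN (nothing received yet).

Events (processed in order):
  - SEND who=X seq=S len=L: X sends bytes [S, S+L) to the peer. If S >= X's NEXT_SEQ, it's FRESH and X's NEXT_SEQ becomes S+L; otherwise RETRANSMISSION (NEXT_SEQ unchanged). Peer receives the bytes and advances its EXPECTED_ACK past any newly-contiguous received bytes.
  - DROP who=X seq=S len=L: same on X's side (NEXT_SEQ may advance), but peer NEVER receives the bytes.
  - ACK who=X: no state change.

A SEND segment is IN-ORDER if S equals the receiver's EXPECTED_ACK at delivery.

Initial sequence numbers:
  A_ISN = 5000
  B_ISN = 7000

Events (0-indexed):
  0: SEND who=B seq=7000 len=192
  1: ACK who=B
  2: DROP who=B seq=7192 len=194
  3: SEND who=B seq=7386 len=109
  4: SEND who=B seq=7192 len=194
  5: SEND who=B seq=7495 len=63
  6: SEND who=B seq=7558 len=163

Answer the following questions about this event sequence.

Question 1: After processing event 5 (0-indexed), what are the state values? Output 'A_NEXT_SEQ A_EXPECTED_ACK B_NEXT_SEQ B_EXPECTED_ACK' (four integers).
After event 0: A_seq=5000 A_ack=7192 B_seq=7192 B_ack=5000
After event 1: A_seq=5000 A_ack=7192 B_seq=7192 B_ack=5000
After event 2: A_seq=5000 A_ack=7192 B_seq=7386 B_ack=5000
After event 3: A_seq=5000 A_ack=7192 B_seq=7495 B_ack=5000
After event 4: A_seq=5000 A_ack=7495 B_seq=7495 B_ack=5000
After event 5: A_seq=5000 A_ack=7558 B_seq=7558 B_ack=5000

5000 7558 7558 5000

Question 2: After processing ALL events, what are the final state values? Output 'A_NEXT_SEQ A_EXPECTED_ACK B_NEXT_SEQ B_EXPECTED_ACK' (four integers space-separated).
Answer: 5000 7721 7721 5000

Derivation:
After event 0: A_seq=5000 A_ack=7192 B_seq=7192 B_ack=5000
After event 1: A_seq=5000 A_ack=7192 B_seq=7192 B_ack=5000
After event 2: A_seq=5000 A_ack=7192 B_seq=7386 B_ack=5000
After event 3: A_seq=5000 A_ack=7192 B_seq=7495 B_ack=5000
After event 4: A_seq=5000 A_ack=7495 B_seq=7495 B_ack=5000
After event 5: A_seq=5000 A_ack=7558 B_seq=7558 B_ack=5000
After event 6: A_seq=5000 A_ack=7721 B_seq=7721 B_ack=5000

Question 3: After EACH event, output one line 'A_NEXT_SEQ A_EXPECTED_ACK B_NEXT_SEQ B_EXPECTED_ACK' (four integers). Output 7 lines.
5000 7192 7192 5000
5000 7192 7192 5000
5000 7192 7386 5000
5000 7192 7495 5000
5000 7495 7495 5000
5000 7558 7558 5000
5000 7721 7721 5000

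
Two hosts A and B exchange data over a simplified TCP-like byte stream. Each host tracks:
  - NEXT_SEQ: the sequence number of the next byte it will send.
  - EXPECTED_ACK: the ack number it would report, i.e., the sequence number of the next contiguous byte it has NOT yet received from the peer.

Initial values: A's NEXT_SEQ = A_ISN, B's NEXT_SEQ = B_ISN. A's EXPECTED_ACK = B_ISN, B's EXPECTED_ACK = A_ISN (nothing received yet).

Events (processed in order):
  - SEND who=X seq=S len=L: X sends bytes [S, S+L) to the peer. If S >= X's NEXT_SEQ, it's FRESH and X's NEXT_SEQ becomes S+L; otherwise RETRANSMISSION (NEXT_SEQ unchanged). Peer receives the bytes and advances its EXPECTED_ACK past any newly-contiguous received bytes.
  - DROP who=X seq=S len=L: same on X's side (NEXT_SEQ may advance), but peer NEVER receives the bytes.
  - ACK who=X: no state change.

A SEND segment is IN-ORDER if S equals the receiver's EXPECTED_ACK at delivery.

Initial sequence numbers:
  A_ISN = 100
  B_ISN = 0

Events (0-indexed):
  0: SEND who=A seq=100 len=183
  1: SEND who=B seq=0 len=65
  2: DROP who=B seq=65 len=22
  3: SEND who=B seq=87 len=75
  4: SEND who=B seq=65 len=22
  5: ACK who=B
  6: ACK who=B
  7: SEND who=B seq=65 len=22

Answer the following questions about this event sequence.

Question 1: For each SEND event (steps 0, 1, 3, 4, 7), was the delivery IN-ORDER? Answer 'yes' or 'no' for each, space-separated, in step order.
Step 0: SEND seq=100 -> in-order
Step 1: SEND seq=0 -> in-order
Step 3: SEND seq=87 -> out-of-order
Step 4: SEND seq=65 -> in-order
Step 7: SEND seq=65 -> out-of-order

Answer: yes yes no yes no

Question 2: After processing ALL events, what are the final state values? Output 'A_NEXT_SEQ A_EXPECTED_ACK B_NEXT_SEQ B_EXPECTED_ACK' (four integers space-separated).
After event 0: A_seq=283 A_ack=0 B_seq=0 B_ack=283
After event 1: A_seq=283 A_ack=65 B_seq=65 B_ack=283
After event 2: A_seq=283 A_ack=65 B_seq=87 B_ack=283
After event 3: A_seq=283 A_ack=65 B_seq=162 B_ack=283
After event 4: A_seq=283 A_ack=162 B_seq=162 B_ack=283
After event 5: A_seq=283 A_ack=162 B_seq=162 B_ack=283
After event 6: A_seq=283 A_ack=162 B_seq=162 B_ack=283
After event 7: A_seq=283 A_ack=162 B_seq=162 B_ack=283

Answer: 283 162 162 283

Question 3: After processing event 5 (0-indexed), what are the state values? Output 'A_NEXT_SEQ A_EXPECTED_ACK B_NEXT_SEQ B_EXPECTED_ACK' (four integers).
After event 0: A_seq=283 A_ack=0 B_seq=0 B_ack=283
After event 1: A_seq=283 A_ack=65 B_seq=65 B_ack=283
After event 2: A_seq=283 A_ack=65 B_seq=87 B_ack=283
After event 3: A_seq=283 A_ack=65 B_seq=162 B_ack=283
After event 4: A_seq=283 A_ack=162 B_seq=162 B_ack=283
After event 5: A_seq=283 A_ack=162 B_seq=162 B_ack=283

283 162 162 283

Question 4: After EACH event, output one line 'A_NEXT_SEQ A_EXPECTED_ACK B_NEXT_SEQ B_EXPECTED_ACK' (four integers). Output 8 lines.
283 0 0 283
283 65 65 283
283 65 87 283
283 65 162 283
283 162 162 283
283 162 162 283
283 162 162 283
283 162 162 283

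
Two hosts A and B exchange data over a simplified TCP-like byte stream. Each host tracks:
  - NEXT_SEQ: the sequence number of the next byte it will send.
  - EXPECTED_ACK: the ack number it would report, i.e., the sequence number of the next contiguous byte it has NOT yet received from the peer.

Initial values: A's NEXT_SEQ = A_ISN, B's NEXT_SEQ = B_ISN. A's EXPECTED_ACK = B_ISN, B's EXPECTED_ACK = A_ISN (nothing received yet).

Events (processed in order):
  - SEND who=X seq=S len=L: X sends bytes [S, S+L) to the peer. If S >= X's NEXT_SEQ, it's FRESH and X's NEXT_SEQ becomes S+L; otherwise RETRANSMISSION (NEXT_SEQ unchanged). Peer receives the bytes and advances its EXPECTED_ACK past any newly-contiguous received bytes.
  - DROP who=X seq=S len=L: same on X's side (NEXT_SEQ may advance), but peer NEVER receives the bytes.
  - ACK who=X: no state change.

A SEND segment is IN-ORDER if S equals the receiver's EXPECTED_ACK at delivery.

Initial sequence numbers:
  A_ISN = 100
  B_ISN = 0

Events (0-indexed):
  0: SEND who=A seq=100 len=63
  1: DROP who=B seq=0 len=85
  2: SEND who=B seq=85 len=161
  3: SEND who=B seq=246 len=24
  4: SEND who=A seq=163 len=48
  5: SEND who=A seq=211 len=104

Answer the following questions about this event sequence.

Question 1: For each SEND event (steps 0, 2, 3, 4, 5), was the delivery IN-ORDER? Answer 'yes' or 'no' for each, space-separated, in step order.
Answer: yes no no yes yes

Derivation:
Step 0: SEND seq=100 -> in-order
Step 2: SEND seq=85 -> out-of-order
Step 3: SEND seq=246 -> out-of-order
Step 4: SEND seq=163 -> in-order
Step 5: SEND seq=211 -> in-order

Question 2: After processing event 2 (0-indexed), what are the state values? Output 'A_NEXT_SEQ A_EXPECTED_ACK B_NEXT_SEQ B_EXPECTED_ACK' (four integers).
After event 0: A_seq=163 A_ack=0 B_seq=0 B_ack=163
After event 1: A_seq=163 A_ack=0 B_seq=85 B_ack=163
After event 2: A_seq=163 A_ack=0 B_seq=246 B_ack=163

163 0 246 163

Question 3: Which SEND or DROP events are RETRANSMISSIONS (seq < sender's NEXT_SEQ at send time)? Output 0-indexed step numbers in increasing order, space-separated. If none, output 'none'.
Answer: none

Derivation:
Step 0: SEND seq=100 -> fresh
Step 1: DROP seq=0 -> fresh
Step 2: SEND seq=85 -> fresh
Step 3: SEND seq=246 -> fresh
Step 4: SEND seq=163 -> fresh
Step 5: SEND seq=211 -> fresh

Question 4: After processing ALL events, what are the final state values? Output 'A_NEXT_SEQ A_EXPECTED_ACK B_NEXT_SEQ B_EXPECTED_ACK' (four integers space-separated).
After event 0: A_seq=163 A_ack=0 B_seq=0 B_ack=163
After event 1: A_seq=163 A_ack=0 B_seq=85 B_ack=163
After event 2: A_seq=163 A_ack=0 B_seq=246 B_ack=163
After event 3: A_seq=163 A_ack=0 B_seq=270 B_ack=163
After event 4: A_seq=211 A_ack=0 B_seq=270 B_ack=211
After event 5: A_seq=315 A_ack=0 B_seq=270 B_ack=315

Answer: 315 0 270 315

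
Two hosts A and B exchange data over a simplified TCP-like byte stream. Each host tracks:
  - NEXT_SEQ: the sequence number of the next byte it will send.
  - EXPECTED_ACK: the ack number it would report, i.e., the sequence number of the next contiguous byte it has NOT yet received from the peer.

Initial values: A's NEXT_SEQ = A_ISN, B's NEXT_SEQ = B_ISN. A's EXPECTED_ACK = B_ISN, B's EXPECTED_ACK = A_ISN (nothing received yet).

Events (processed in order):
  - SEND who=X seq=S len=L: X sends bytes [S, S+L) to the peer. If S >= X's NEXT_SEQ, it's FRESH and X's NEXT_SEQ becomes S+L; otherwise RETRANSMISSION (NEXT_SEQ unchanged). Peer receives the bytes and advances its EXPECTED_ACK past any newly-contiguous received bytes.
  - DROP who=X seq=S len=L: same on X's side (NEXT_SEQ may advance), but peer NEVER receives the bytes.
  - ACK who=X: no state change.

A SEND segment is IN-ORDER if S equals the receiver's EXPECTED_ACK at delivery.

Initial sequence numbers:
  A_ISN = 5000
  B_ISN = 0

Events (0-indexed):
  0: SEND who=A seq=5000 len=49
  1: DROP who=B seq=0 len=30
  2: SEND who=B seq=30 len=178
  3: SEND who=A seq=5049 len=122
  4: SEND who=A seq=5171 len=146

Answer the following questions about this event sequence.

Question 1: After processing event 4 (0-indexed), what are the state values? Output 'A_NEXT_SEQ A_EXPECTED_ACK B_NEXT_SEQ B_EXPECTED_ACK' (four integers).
After event 0: A_seq=5049 A_ack=0 B_seq=0 B_ack=5049
After event 1: A_seq=5049 A_ack=0 B_seq=30 B_ack=5049
After event 2: A_seq=5049 A_ack=0 B_seq=208 B_ack=5049
After event 3: A_seq=5171 A_ack=0 B_seq=208 B_ack=5171
After event 4: A_seq=5317 A_ack=0 B_seq=208 B_ack=5317

5317 0 208 5317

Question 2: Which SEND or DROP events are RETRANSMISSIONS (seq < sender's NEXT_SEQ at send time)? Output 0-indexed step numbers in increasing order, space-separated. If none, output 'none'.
Answer: none

Derivation:
Step 0: SEND seq=5000 -> fresh
Step 1: DROP seq=0 -> fresh
Step 2: SEND seq=30 -> fresh
Step 3: SEND seq=5049 -> fresh
Step 4: SEND seq=5171 -> fresh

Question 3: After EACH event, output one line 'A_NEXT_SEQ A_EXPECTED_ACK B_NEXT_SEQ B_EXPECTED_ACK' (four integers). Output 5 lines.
5049 0 0 5049
5049 0 30 5049
5049 0 208 5049
5171 0 208 5171
5317 0 208 5317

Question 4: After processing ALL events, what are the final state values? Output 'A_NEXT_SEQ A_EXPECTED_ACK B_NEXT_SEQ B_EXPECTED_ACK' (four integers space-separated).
Answer: 5317 0 208 5317

Derivation:
After event 0: A_seq=5049 A_ack=0 B_seq=0 B_ack=5049
After event 1: A_seq=5049 A_ack=0 B_seq=30 B_ack=5049
After event 2: A_seq=5049 A_ack=0 B_seq=208 B_ack=5049
After event 3: A_seq=5171 A_ack=0 B_seq=208 B_ack=5171
After event 4: A_seq=5317 A_ack=0 B_seq=208 B_ack=5317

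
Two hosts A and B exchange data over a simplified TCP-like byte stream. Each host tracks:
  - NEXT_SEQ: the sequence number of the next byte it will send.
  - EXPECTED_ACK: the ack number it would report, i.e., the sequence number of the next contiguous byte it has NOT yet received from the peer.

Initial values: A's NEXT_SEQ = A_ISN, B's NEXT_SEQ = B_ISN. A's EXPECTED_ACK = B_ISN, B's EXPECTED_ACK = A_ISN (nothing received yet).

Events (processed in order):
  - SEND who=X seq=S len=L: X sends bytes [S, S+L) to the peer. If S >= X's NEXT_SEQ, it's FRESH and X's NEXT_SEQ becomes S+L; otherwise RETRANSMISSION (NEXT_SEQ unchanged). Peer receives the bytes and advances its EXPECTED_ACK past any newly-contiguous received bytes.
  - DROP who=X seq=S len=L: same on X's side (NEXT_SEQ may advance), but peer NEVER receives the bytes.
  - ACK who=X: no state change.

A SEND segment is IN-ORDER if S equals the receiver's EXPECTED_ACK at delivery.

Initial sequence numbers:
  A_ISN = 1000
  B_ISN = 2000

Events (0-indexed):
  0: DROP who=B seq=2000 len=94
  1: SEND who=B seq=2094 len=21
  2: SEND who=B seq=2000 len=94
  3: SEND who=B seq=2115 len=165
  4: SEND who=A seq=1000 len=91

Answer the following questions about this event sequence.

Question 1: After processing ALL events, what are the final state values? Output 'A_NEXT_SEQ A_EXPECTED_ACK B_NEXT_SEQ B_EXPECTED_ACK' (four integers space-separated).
After event 0: A_seq=1000 A_ack=2000 B_seq=2094 B_ack=1000
After event 1: A_seq=1000 A_ack=2000 B_seq=2115 B_ack=1000
After event 2: A_seq=1000 A_ack=2115 B_seq=2115 B_ack=1000
After event 3: A_seq=1000 A_ack=2280 B_seq=2280 B_ack=1000
After event 4: A_seq=1091 A_ack=2280 B_seq=2280 B_ack=1091

Answer: 1091 2280 2280 1091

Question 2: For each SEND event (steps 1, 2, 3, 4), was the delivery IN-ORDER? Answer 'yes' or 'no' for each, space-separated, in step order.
Answer: no yes yes yes

Derivation:
Step 1: SEND seq=2094 -> out-of-order
Step 2: SEND seq=2000 -> in-order
Step 3: SEND seq=2115 -> in-order
Step 4: SEND seq=1000 -> in-order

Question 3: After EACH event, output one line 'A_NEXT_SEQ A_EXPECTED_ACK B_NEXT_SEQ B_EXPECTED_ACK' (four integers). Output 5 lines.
1000 2000 2094 1000
1000 2000 2115 1000
1000 2115 2115 1000
1000 2280 2280 1000
1091 2280 2280 1091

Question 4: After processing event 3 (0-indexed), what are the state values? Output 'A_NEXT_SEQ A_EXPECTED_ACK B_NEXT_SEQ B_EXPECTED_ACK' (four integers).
After event 0: A_seq=1000 A_ack=2000 B_seq=2094 B_ack=1000
After event 1: A_seq=1000 A_ack=2000 B_seq=2115 B_ack=1000
After event 2: A_seq=1000 A_ack=2115 B_seq=2115 B_ack=1000
After event 3: A_seq=1000 A_ack=2280 B_seq=2280 B_ack=1000

1000 2280 2280 1000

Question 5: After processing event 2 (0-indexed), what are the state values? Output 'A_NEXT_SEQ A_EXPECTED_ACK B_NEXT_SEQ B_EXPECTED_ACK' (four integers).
After event 0: A_seq=1000 A_ack=2000 B_seq=2094 B_ack=1000
After event 1: A_seq=1000 A_ack=2000 B_seq=2115 B_ack=1000
After event 2: A_seq=1000 A_ack=2115 B_seq=2115 B_ack=1000

1000 2115 2115 1000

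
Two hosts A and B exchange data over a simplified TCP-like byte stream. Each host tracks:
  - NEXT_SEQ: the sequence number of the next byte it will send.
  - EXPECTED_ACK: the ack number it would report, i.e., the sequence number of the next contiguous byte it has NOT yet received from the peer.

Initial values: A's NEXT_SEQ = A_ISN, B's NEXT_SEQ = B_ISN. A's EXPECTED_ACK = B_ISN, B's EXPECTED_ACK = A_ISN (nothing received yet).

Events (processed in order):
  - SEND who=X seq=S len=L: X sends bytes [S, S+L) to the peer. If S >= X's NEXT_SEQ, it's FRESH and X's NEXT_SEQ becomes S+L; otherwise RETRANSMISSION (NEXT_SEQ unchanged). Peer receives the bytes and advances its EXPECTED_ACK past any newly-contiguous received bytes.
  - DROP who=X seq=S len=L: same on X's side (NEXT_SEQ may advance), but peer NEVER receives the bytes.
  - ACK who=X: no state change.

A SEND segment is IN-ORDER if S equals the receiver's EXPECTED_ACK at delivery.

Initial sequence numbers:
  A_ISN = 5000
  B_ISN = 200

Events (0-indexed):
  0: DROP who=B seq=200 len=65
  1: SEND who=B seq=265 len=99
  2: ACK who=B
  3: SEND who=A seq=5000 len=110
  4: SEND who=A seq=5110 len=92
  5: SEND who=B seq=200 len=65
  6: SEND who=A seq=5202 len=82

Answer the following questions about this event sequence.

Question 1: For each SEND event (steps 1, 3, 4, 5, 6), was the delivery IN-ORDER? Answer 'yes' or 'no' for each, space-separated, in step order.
Step 1: SEND seq=265 -> out-of-order
Step 3: SEND seq=5000 -> in-order
Step 4: SEND seq=5110 -> in-order
Step 5: SEND seq=200 -> in-order
Step 6: SEND seq=5202 -> in-order

Answer: no yes yes yes yes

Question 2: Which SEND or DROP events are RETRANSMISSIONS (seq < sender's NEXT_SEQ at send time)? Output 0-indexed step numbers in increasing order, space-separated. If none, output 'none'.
Step 0: DROP seq=200 -> fresh
Step 1: SEND seq=265 -> fresh
Step 3: SEND seq=5000 -> fresh
Step 4: SEND seq=5110 -> fresh
Step 5: SEND seq=200 -> retransmit
Step 6: SEND seq=5202 -> fresh

Answer: 5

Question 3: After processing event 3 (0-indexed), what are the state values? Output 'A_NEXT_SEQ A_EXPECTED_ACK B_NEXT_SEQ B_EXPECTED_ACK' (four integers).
After event 0: A_seq=5000 A_ack=200 B_seq=265 B_ack=5000
After event 1: A_seq=5000 A_ack=200 B_seq=364 B_ack=5000
After event 2: A_seq=5000 A_ack=200 B_seq=364 B_ack=5000
After event 3: A_seq=5110 A_ack=200 B_seq=364 B_ack=5110

5110 200 364 5110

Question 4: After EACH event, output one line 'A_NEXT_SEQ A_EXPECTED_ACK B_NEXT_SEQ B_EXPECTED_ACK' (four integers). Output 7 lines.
5000 200 265 5000
5000 200 364 5000
5000 200 364 5000
5110 200 364 5110
5202 200 364 5202
5202 364 364 5202
5284 364 364 5284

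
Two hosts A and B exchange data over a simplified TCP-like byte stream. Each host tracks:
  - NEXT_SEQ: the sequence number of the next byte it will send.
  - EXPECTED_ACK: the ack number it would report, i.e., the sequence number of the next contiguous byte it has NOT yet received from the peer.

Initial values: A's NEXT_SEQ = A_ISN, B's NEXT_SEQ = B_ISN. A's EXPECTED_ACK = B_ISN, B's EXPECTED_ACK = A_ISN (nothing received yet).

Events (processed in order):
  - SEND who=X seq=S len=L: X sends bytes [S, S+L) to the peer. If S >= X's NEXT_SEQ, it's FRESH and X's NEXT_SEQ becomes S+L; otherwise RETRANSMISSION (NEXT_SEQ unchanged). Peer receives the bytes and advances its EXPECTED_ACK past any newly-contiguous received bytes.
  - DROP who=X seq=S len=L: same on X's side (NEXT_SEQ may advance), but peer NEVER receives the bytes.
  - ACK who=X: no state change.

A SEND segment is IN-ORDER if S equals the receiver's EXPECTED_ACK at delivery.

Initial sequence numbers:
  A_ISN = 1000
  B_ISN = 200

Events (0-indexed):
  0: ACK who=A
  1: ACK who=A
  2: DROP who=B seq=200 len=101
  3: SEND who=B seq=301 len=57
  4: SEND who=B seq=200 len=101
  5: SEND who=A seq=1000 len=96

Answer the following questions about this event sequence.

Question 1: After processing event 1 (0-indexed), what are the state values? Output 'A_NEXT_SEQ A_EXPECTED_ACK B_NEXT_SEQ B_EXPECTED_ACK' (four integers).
After event 0: A_seq=1000 A_ack=200 B_seq=200 B_ack=1000
After event 1: A_seq=1000 A_ack=200 B_seq=200 B_ack=1000

1000 200 200 1000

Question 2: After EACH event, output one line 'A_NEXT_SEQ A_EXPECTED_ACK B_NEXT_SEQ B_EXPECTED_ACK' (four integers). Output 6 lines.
1000 200 200 1000
1000 200 200 1000
1000 200 301 1000
1000 200 358 1000
1000 358 358 1000
1096 358 358 1096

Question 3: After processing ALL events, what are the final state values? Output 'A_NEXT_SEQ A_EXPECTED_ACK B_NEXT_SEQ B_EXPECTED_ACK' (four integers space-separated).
After event 0: A_seq=1000 A_ack=200 B_seq=200 B_ack=1000
After event 1: A_seq=1000 A_ack=200 B_seq=200 B_ack=1000
After event 2: A_seq=1000 A_ack=200 B_seq=301 B_ack=1000
After event 3: A_seq=1000 A_ack=200 B_seq=358 B_ack=1000
After event 4: A_seq=1000 A_ack=358 B_seq=358 B_ack=1000
After event 5: A_seq=1096 A_ack=358 B_seq=358 B_ack=1096

Answer: 1096 358 358 1096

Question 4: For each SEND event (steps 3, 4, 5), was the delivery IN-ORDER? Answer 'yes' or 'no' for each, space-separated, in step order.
Answer: no yes yes

Derivation:
Step 3: SEND seq=301 -> out-of-order
Step 4: SEND seq=200 -> in-order
Step 5: SEND seq=1000 -> in-order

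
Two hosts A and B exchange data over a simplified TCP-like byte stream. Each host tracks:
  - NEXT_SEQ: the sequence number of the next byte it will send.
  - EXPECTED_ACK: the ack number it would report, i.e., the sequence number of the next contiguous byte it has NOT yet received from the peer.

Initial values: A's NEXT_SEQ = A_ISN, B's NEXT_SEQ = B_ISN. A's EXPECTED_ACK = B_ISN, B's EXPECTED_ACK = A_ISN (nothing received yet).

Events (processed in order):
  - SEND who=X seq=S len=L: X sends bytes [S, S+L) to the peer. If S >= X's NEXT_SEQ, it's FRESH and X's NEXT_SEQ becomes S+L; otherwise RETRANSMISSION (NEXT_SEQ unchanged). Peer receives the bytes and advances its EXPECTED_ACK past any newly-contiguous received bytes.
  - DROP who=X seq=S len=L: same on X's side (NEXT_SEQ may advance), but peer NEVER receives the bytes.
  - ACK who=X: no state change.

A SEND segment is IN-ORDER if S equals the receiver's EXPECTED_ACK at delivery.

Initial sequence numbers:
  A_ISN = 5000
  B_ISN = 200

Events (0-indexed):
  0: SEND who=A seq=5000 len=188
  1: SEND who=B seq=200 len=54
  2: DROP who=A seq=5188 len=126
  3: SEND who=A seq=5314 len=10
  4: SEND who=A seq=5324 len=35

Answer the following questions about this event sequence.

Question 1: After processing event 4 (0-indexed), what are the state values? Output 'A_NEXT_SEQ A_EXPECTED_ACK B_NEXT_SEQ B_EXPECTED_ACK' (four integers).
After event 0: A_seq=5188 A_ack=200 B_seq=200 B_ack=5188
After event 1: A_seq=5188 A_ack=254 B_seq=254 B_ack=5188
After event 2: A_seq=5314 A_ack=254 B_seq=254 B_ack=5188
After event 3: A_seq=5324 A_ack=254 B_seq=254 B_ack=5188
After event 4: A_seq=5359 A_ack=254 B_seq=254 B_ack=5188

5359 254 254 5188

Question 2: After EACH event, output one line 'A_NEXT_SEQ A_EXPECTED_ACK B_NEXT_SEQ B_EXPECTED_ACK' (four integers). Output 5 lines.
5188 200 200 5188
5188 254 254 5188
5314 254 254 5188
5324 254 254 5188
5359 254 254 5188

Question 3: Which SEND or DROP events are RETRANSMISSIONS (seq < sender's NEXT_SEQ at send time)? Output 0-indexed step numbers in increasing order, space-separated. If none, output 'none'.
Step 0: SEND seq=5000 -> fresh
Step 1: SEND seq=200 -> fresh
Step 2: DROP seq=5188 -> fresh
Step 3: SEND seq=5314 -> fresh
Step 4: SEND seq=5324 -> fresh

Answer: none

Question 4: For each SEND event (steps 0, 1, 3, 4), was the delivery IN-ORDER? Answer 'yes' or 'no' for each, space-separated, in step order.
Answer: yes yes no no

Derivation:
Step 0: SEND seq=5000 -> in-order
Step 1: SEND seq=200 -> in-order
Step 3: SEND seq=5314 -> out-of-order
Step 4: SEND seq=5324 -> out-of-order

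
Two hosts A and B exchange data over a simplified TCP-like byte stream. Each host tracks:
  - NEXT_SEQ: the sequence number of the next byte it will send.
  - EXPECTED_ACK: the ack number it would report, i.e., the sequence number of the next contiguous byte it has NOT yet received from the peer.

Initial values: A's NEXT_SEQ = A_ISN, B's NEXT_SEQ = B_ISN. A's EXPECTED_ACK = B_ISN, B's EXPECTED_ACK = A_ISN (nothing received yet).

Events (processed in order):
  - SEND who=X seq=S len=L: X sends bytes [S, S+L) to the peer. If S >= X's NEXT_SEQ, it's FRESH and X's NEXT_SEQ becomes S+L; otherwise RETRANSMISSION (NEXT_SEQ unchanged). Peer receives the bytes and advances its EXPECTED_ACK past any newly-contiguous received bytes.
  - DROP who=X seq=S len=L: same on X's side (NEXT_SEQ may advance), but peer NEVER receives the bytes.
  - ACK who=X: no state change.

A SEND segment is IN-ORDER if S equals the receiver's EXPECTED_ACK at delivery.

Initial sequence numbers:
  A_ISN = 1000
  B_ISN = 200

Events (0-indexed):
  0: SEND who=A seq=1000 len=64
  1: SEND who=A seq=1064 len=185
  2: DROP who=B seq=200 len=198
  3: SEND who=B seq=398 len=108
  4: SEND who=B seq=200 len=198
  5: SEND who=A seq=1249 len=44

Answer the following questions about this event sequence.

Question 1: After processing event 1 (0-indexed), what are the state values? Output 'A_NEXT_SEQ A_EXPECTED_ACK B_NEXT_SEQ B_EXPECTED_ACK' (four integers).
After event 0: A_seq=1064 A_ack=200 B_seq=200 B_ack=1064
After event 1: A_seq=1249 A_ack=200 B_seq=200 B_ack=1249

1249 200 200 1249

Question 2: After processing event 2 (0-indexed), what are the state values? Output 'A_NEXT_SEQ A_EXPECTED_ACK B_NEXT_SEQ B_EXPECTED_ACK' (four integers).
After event 0: A_seq=1064 A_ack=200 B_seq=200 B_ack=1064
After event 1: A_seq=1249 A_ack=200 B_seq=200 B_ack=1249
After event 2: A_seq=1249 A_ack=200 B_seq=398 B_ack=1249

1249 200 398 1249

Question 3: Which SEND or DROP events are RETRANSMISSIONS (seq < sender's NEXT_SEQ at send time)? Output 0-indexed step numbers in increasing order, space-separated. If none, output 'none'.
Answer: 4

Derivation:
Step 0: SEND seq=1000 -> fresh
Step 1: SEND seq=1064 -> fresh
Step 2: DROP seq=200 -> fresh
Step 3: SEND seq=398 -> fresh
Step 4: SEND seq=200 -> retransmit
Step 5: SEND seq=1249 -> fresh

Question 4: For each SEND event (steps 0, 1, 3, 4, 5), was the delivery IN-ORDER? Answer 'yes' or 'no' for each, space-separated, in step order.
Step 0: SEND seq=1000 -> in-order
Step 1: SEND seq=1064 -> in-order
Step 3: SEND seq=398 -> out-of-order
Step 4: SEND seq=200 -> in-order
Step 5: SEND seq=1249 -> in-order

Answer: yes yes no yes yes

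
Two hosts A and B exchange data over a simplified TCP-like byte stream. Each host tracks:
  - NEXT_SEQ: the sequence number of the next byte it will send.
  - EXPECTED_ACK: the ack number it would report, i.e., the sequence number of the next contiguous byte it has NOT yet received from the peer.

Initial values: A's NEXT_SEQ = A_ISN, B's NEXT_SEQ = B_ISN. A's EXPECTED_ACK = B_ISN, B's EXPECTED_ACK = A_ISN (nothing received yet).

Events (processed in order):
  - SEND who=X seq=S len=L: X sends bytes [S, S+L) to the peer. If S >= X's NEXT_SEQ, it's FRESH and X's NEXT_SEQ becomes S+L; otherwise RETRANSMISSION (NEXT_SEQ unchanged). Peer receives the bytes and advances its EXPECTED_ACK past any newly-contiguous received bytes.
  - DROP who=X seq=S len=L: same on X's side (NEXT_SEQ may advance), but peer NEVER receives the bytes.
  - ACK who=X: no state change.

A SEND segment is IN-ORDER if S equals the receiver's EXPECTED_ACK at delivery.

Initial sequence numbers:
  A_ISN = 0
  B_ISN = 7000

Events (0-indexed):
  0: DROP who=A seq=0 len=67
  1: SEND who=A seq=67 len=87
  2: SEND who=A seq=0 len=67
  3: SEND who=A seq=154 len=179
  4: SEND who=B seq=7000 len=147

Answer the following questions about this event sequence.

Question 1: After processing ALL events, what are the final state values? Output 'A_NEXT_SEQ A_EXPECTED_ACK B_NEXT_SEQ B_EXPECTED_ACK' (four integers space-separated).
After event 0: A_seq=67 A_ack=7000 B_seq=7000 B_ack=0
After event 1: A_seq=154 A_ack=7000 B_seq=7000 B_ack=0
After event 2: A_seq=154 A_ack=7000 B_seq=7000 B_ack=154
After event 3: A_seq=333 A_ack=7000 B_seq=7000 B_ack=333
After event 4: A_seq=333 A_ack=7147 B_seq=7147 B_ack=333

Answer: 333 7147 7147 333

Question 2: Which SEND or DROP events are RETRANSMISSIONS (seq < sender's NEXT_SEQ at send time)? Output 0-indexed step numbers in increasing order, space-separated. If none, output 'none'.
Step 0: DROP seq=0 -> fresh
Step 1: SEND seq=67 -> fresh
Step 2: SEND seq=0 -> retransmit
Step 3: SEND seq=154 -> fresh
Step 4: SEND seq=7000 -> fresh

Answer: 2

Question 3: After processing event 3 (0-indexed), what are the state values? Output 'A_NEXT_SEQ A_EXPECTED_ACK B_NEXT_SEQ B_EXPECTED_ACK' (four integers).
After event 0: A_seq=67 A_ack=7000 B_seq=7000 B_ack=0
After event 1: A_seq=154 A_ack=7000 B_seq=7000 B_ack=0
After event 2: A_seq=154 A_ack=7000 B_seq=7000 B_ack=154
After event 3: A_seq=333 A_ack=7000 B_seq=7000 B_ack=333

333 7000 7000 333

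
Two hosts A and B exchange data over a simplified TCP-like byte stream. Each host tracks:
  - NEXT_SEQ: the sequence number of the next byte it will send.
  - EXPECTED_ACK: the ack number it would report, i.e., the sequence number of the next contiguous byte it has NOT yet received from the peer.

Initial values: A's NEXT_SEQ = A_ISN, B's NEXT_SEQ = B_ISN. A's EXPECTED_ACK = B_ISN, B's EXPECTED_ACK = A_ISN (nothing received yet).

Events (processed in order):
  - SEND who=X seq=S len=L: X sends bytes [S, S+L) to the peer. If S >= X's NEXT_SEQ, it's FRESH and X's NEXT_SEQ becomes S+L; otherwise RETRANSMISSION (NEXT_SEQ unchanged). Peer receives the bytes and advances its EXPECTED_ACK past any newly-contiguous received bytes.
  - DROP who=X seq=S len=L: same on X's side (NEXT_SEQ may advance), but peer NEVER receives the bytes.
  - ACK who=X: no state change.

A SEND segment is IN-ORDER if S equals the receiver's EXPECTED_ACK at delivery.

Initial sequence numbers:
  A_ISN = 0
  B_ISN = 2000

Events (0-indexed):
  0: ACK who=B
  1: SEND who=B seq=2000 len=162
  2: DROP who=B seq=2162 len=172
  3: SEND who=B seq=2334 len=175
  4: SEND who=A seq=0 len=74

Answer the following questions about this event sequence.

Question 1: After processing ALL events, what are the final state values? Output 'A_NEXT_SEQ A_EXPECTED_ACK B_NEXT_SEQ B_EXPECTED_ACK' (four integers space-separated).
Answer: 74 2162 2509 74

Derivation:
After event 0: A_seq=0 A_ack=2000 B_seq=2000 B_ack=0
After event 1: A_seq=0 A_ack=2162 B_seq=2162 B_ack=0
After event 2: A_seq=0 A_ack=2162 B_seq=2334 B_ack=0
After event 3: A_seq=0 A_ack=2162 B_seq=2509 B_ack=0
After event 4: A_seq=74 A_ack=2162 B_seq=2509 B_ack=74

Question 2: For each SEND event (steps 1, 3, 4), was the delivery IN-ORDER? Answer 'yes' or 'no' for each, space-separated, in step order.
Answer: yes no yes

Derivation:
Step 1: SEND seq=2000 -> in-order
Step 3: SEND seq=2334 -> out-of-order
Step 4: SEND seq=0 -> in-order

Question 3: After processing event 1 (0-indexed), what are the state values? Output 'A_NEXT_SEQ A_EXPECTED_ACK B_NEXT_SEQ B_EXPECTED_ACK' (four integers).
After event 0: A_seq=0 A_ack=2000 B_seq=2000 B_ack=0
After event 1: A_seq=0 A_ack=2162 B_seq=2162 B_ack=0

0 2162 2162 0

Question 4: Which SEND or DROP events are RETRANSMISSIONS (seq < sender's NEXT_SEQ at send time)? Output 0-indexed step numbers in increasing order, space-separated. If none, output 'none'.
Answer: none

Derivation:
Step 1: SEND seq=2000 -> fresh
Step 2: DROP seq=2162 -> fresh
Step 3: SEND seq=2334 -> fresh
Step 4: SEND seq=0 -> fresh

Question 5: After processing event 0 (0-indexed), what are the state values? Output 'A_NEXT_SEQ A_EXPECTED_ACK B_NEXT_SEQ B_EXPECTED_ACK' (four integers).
After event 0: A_seq=0 A_ack=2000 B_seq=2000 B_ack=0

0 2000 2000 0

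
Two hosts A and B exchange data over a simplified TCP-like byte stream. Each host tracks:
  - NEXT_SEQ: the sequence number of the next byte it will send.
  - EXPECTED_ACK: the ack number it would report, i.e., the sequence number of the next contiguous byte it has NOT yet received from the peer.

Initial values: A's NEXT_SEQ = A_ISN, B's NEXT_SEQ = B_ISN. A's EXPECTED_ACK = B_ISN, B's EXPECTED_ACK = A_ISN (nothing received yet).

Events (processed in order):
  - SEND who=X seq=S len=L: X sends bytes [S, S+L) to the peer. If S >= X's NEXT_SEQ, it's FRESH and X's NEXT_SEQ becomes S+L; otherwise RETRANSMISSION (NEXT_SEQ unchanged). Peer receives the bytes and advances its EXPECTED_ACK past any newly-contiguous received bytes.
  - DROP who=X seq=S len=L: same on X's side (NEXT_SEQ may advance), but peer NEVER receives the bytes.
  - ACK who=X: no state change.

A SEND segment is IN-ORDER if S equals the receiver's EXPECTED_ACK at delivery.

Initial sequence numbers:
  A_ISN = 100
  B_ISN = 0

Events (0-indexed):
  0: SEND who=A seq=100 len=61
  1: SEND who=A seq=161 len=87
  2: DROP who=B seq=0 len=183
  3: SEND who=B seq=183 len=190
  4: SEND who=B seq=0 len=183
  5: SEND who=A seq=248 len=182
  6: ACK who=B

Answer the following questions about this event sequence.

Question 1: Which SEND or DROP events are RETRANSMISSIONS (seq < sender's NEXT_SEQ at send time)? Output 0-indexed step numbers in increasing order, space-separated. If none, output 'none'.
Step 0: SEND seq=100 -> fresh
Step 1: SEND seq=161 -> fresh
Step 2: DROP seq=0 -> fresh
Step 3: SEND seq=183 -> fresh
Step 4: SEND seq=0 -> retransmit
Step 5: SEND seq=248 -> fresh

Answer: 4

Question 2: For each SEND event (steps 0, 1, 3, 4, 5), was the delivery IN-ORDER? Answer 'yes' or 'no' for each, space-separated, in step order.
Answer: yes yes no yes yes

Derivation:
Step 0: SEND seq=100 -> in-order
Step 1: SEND seq=161 -> in-order
Step 3: SEND seq=183 -> out-of-order
Step 4: SEND seq=0 -> in-order
Step 5: SEND seq=248 -> in-order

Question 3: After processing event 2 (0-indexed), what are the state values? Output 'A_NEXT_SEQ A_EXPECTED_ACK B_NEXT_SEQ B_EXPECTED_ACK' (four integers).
After event 0: A_seq=161 A_ack=0 B_seq=0 B_ack=161
After event 1: A_seq=248 A_ack=0 B_seq=0 B_ack=248
After event 2: A_seq=248 A_ack=0 B_seq=183 B_ack=248

248 0 183 248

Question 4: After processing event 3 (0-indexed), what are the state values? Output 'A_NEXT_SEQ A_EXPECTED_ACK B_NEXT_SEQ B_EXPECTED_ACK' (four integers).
After event 0: A_seq=161 A_ack=0 B_seq=0 B_ack=161
After event 1: A_seq=248 A_ack=0 B_seq=0 B_ack=248
After event 2: A_seq=248 A_ack=0 B_seq=183 B_ack=248
After event 3: A_seq=248 A_ack=0 B_seq=373 B_ack=248

248 0 373 248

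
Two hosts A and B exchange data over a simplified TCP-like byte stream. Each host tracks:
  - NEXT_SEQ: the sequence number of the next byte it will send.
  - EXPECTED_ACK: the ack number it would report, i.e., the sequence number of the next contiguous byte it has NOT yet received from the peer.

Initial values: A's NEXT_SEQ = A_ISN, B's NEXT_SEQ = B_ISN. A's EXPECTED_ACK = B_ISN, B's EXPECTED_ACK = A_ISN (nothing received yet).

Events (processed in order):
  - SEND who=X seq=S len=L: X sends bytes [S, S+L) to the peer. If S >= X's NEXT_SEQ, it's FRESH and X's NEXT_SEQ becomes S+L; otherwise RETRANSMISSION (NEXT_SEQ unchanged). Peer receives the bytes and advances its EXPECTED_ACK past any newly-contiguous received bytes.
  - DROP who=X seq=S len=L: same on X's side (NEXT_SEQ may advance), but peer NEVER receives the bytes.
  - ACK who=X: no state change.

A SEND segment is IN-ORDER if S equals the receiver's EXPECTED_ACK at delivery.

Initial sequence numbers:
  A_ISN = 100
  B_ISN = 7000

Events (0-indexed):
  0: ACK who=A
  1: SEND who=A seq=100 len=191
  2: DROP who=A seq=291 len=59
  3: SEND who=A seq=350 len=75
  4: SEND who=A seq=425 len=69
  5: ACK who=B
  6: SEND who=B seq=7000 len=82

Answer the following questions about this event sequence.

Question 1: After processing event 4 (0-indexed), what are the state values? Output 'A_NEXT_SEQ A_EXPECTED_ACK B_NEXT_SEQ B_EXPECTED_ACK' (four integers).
After event 0: A_seq=100 A_ack=7000 B_seq=7000 B_ack=100
After event 1: A_seq=291 A_ack=7000 B_seq=7000 B_ack=291
After event 2: A_seq=350 A_ack=7000 B_seq=7000 B_ack=291
After event 3: A_seq=425 A_ack=7000 B_seq=7000 B_ack=291
After event 4: A_seq=494 A_ack=7000 B_seq=7000 B_ack=291

494 7000 7000 291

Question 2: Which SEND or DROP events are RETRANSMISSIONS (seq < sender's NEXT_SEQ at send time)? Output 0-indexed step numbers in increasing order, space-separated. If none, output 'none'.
Step 1: SEND seq=100 -> fresh
Step 2: DROP seq=291 -> fresh
Step 3: SEND seq=350 -> fresh
Step 4: SEND seq=425 -> fresh
Step 6: SEND seq=7000 -> fresh

Answer: none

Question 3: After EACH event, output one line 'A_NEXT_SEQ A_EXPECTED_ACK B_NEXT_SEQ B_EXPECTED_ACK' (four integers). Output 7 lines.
100 7000 7000 100
291 7000 7000 291
350 7000 7000 291
425 7000 7000 291
494 7000 7000 291
494 7000 7000 291
494 7082 7082 291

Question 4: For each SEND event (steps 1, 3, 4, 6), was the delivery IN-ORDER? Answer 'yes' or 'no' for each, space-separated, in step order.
Step 1: SEND seq=100 -> in-order
Step 3: SEND seq=350 -> out-of-order
Step 4: SEND seq=425 -> out-of-order
Step 6: SEND seq=7000 -> in-order

Answer: yes no no yes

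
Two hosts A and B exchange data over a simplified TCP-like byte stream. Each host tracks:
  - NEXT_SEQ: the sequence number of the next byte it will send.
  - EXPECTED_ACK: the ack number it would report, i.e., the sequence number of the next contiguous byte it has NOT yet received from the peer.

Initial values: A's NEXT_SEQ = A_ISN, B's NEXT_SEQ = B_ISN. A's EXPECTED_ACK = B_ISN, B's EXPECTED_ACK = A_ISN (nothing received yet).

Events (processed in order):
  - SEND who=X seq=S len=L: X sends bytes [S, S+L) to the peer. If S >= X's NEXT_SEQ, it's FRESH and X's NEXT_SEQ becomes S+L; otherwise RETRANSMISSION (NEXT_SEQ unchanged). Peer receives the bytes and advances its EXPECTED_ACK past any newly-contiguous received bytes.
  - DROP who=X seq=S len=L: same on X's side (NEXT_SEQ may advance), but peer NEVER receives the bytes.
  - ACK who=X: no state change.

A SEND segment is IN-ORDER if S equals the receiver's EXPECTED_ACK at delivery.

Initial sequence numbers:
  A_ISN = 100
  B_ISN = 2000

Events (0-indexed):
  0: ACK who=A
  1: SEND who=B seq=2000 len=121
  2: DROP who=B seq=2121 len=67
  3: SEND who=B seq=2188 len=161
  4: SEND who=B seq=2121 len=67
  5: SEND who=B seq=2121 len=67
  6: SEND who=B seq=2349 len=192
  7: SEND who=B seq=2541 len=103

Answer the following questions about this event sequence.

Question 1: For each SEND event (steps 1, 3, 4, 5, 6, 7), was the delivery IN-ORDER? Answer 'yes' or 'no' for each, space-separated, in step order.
Step 1: SEND seq=2000 -> in-order
Step 3: SEND seq=2188 -> out-of-order
Step 4: SEND seq=2121 -> in-order
Step 5: SEND seq=2121 -> out-of-order
Step 6: SEND seq=2349 -> in-order
Step 7: SEND seq=2541 -> in-order

Answer: yes no yes no yes yes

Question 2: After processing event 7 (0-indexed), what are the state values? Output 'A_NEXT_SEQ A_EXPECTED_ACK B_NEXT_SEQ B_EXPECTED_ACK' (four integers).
After event 0: A_seq=100 A_ack=2000 B_seq=2000 B_ack=100
After event 1: A_seq=100 A_ack=2121 B_seq=2121 B_ack=100
After event 2: A_seq=100 A_ack=2121 B_seq=2188 B_ack=100
After event 3: A_seq=100 A_ack=2121 B_seq=2349 B_ack=100
After event 4: A_seq=100 A_ack=2349 B_seq=2349 B_ack=100
After event 5: A_seq=100 A_ack=2349 B_seq=2349 B_ack=100
After event 6: A_seq=100 A_ack=2541 B_seq=2541 B_ack=100
After event 7: A_seq=100 A_ack=2644 B_seq=2644 B_ack=100

100 2644 2644 100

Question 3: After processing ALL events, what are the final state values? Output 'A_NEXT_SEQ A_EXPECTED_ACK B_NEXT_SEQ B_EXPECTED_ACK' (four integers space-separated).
After event 0: A_seq=100 A_ack=2000 B_seq=2000 B_ack=100
After event 1: A_seq=100 A_ack=2121 B_seq=2121 B_ack=100
After event 2: A_seq=100 A_ack=2121 B_seq=2188 B_ack=100
After event 3: A_seq=100 A_ack=2121 B_seq=2349 B_ack=100
After event 4: A_seq=100 A_ack=2349 B_seq=2349 B_ack=100
After event 5: A_seq=100 A_ack=2349 B_seq=2349 B_ack=100
After event 6: A_seq=100 A_ack=2541 B_seq=2541 B_ack=100
After event 7: A_seq=100 A_ack=2644 B_seq=2644 B_ack=100

Answer: 100 2644 2644 100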